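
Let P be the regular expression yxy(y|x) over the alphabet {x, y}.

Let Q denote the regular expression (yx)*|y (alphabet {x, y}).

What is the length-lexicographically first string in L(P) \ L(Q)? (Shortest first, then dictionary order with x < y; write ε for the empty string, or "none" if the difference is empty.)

yxyy

The string yxyy is accepted by P but not by Q.
No shorter string lies in the difference, and yxyy is the lexicographically first length-4 string in L(P) \ L(Q).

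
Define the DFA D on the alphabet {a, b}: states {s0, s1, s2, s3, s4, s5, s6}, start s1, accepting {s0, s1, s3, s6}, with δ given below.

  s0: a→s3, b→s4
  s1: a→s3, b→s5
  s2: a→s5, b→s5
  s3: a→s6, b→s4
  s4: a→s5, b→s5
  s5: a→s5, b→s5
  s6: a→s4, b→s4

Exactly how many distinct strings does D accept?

The useful subgraph on states {s1, s3, s6} is acyclic, so L(D) is finite; the longest accepting path visits 3 useful states, giving maximum string length 2.
Counting accepting paths from s1 by length: 1 of length 0, 1 of length 1, 1 of length 2. Total 3.

3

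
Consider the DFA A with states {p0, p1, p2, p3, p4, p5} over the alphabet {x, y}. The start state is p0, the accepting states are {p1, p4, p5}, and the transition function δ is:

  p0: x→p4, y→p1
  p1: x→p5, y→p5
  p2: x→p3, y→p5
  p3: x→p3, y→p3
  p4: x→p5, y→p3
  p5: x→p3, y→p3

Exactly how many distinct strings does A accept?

The useful subgraph on states {p0, p1, p4, p5} is acyclic, so L(A) is finite; the longest accepting path visits 3 useful states, giving maximum string length 2.
Counting accepting paths from p0 by length: 2 of length 1, 3 of length 2. Total 5.

5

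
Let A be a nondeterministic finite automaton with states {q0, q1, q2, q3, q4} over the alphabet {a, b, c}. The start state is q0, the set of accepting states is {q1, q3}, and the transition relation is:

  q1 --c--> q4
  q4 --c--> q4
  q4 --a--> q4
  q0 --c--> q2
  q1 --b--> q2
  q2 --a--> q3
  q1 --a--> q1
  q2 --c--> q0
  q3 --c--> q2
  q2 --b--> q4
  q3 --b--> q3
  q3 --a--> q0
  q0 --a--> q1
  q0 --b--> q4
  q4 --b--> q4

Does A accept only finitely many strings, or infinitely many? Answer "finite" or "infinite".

State q1 is reachable from the start and can reach an accepting state, and it lies on the cycle q1 → q1.
Traversing that cycle any number of times yields accepted strings of unbounded length, so the language is infinite.

infinite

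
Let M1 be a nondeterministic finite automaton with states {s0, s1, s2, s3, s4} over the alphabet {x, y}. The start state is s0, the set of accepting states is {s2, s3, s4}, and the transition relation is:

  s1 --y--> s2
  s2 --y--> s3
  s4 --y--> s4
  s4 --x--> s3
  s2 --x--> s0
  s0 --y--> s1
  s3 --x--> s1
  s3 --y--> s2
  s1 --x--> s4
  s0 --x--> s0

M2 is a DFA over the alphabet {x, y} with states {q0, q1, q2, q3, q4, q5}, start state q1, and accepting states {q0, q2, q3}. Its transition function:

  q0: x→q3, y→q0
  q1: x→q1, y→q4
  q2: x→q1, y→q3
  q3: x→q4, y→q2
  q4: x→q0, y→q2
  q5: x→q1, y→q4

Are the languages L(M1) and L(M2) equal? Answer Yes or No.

Yes

Exploring the product automaton M1 × M2 from the start pair (s0, q1), following both machines on each input symbol, reaches 5 state pairs: (s0, q1), (s1, q4), (s4, q0), (s2, q2), (s3, q3).
M1 accepts in {s2, s3, s4} and M2 accepts in {q0, q2, q3}. In every reachable pair the two components are either both accepting — (s4, q0), (s2, q2), (s3, q3) — or both non-accepting, so no string is accepted by exactly one of the machines: L(M1) \ L(M2) and L(M2) \ L(M1) are both empty.
Hence every string is accepted by M1 iff it is accepted by M2, and the two languages coincide.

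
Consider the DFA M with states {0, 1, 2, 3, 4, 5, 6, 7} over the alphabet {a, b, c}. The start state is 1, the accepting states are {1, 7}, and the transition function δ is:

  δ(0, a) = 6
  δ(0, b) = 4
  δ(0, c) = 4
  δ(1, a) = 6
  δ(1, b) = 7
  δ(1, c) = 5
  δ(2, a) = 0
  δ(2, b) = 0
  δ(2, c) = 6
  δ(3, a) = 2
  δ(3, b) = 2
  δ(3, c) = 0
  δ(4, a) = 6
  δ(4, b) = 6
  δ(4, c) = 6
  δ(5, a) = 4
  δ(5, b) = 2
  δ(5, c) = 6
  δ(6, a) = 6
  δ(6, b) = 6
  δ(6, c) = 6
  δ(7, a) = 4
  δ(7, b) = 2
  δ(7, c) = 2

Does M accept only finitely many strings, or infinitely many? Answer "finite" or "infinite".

finite

The useful states (reachable from 1 and able to reach an accepting state) are {1, 7}.
Restricted to these states the transition graph has no cycle, so every accepting path has bounded length and L is finite.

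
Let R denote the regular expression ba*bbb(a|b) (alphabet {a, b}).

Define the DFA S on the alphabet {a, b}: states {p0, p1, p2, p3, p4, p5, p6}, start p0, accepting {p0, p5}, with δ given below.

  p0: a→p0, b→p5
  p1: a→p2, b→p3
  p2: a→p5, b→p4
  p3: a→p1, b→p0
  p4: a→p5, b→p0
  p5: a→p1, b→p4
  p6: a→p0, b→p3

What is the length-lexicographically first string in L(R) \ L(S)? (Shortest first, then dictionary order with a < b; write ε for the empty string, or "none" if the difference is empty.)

The string bbbba is accepted by R but not by S.
No shorter string lies in the difference, and bbbba is the lexicographically first length-5 string in L(R) \ L(S).

bbbba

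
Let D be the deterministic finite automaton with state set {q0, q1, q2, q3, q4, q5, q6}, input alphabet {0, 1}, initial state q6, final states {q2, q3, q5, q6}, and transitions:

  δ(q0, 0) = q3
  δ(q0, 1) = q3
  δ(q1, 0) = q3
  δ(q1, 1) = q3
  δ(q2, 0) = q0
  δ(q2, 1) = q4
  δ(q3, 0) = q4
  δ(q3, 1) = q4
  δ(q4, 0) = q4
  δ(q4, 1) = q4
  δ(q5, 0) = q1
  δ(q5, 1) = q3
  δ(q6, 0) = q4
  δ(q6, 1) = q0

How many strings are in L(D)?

3

The useful subgraph on states {q0, q3, q6} is acyclic, so L(D) is finite; the longest accepting path visits 3 useful states, giving maximum string length 2.
Counting accepting paths from q6 by length: 1 of length 0, 2 of length 2. Total 3.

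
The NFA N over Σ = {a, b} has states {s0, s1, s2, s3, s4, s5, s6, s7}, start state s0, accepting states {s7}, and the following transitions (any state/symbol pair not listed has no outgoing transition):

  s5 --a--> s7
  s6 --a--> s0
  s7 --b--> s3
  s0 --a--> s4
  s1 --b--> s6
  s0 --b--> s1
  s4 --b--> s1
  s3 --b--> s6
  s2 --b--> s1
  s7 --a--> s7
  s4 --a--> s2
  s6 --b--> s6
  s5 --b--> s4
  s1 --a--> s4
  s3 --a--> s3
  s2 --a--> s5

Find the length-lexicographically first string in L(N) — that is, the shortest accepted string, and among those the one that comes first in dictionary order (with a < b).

aaaa

A breadth-first search from s0 reaches an accepting state first via the path s0 → s4 → s2 → s5 → s7 on input aaaa.
No string of length < 4 is accepted (BFS exhausts all shorter strings without reaching an accepting state), and aaaa is the lexicographically least accepting string of length 4.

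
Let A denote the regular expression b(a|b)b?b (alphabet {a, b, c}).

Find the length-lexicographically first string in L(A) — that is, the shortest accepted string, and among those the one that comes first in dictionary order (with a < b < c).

bab

By inspection of the expression, no string of length less than 3 matches, and bab is the lexicographically first match of length 3.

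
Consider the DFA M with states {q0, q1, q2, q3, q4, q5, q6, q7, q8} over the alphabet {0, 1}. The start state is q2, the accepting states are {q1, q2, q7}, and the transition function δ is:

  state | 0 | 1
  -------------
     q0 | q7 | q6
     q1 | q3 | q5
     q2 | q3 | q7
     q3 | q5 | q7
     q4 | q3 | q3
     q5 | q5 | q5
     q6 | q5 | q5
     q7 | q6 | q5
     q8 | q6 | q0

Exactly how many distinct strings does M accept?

The useful subgraph on states {q2, q3, q7} is acyclic, so L(M) is finite; the longest accepting path visits 3 useful states, giving maximum string length 2.
Counting accepting paths from q2 by length: 1 of length 0, 1 of length 1, 1 of length 2. Total 3.

3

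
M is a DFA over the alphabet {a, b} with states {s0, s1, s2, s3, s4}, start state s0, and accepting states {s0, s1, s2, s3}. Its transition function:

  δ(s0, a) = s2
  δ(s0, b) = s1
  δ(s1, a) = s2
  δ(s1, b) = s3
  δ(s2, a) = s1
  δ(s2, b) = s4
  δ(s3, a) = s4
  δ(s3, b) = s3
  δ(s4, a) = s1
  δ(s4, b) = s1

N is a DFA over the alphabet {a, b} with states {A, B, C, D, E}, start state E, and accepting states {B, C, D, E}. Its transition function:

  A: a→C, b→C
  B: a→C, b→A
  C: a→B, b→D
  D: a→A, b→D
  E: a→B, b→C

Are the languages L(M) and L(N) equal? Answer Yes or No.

Yes

Exploring the product automaton M × N from the start pair (s0, E), following both machines on each input symbol, reaches 5 state pairs: (s0, E), (s2, B), (s1, C), (s4, A), (s3, D).
M accepts in {s0, s1, s2, s3} and N accepts in {B, C, D, E}. In every reachable pair the two components are either both accepting — (s0, E), (s2, B), (s1, C), (s3, D) — or both non-accepting, so no string is accepted by exactly one of the machines: L(M) \ L(N) and L(N) \ L(M) are both empty.
Hence every string is accepted by M iff it is accepted by N, and the two languages coincide.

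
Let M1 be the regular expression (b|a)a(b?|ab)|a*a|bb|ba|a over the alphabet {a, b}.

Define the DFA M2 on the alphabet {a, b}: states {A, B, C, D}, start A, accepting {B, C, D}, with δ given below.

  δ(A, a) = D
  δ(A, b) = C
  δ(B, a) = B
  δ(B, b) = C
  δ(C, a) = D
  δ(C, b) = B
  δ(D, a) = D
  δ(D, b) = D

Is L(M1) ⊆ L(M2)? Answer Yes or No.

Yes

Converting the expression M1 to a DFA (subset construction, then merging equivalent states) gives the minimal DFA with states {r0, r1, r2, r3, r4, r5, r6, r7, r8, r9}, start state r0, accepting states {r1, r3, r5, r6, r7, r9} and transitions r0: a→r1, b→r2; r1: a→r3, b→r4; r2: a→r5, b→r6; r3: a→r7, b→r6; r4: a→r4, b→r4; r5: a→r8, b→r6; r6: a→r4, b→r4; r7: a→r9, b→r6; r8: a→r4, b→r6; r9: a→r9, b→r4.
Exploring the product automaton M1 × M2 from the start pair (r0, A), following both machines on each input symbol, reaches 13 state pairs: (r0, A), (r1, D), (r2, C), (r3, D), (r4, D), (r5, D), (r6, B), (r7, D), (r6, D), (r8, D), (r4, B), (r4, C), (r9, D).
M1 accepts in {r1, r3, r5, r6, r7, r9} and M2 accepts in {B, C, D}. The reachable pairs whose M1-component is accepting are (r1, D), (r3, D), (r5, D), (r6, B), (r7, D), (r6, D), (r9, D); in each of them the M2-component is accepting too, so the product for L(M1) \ L(M2) (M1-component accepting, M2-component rejecting) has no reachable accepting pair and the difference is empty.
Hence every string in L(M1) is also in L(M2).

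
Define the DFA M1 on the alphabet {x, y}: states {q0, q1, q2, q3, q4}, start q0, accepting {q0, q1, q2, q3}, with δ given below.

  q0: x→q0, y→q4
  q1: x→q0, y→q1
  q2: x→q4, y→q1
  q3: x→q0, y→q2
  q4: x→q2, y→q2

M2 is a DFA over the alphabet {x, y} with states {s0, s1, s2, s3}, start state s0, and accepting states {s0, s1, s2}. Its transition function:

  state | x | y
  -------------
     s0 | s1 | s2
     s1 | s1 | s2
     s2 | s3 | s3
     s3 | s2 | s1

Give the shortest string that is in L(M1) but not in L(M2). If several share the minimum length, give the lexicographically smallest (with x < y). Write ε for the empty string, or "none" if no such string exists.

yx

The string yx is accepted by M1 but not by M2.
No shorter string lies in the difference, and yx is the lexicographically first length-2 string in L(M1) \ L(M2).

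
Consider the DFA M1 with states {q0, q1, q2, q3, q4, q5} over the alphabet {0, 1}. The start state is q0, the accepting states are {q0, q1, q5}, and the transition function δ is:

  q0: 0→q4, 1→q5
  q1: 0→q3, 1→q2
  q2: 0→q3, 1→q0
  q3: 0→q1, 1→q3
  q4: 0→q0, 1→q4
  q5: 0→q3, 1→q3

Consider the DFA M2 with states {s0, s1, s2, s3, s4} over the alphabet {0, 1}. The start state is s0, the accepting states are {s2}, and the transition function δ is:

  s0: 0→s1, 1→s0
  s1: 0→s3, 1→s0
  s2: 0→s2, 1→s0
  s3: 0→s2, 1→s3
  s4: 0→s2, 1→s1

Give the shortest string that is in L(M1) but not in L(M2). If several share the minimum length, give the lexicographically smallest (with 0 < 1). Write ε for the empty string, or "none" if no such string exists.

The empty string ε is accepted by M1 but not by M2.
Since ε is the unique shortest string, it is the required witness.

ε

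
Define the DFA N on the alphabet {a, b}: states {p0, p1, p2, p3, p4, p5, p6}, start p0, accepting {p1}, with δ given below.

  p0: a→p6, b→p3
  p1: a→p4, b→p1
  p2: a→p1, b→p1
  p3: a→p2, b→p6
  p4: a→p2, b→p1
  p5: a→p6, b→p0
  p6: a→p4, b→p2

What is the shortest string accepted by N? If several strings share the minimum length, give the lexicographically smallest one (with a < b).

aab

A breadth-first search from p0 reaches an accepting state first via the path p0 → p6 → p4 → p1 on input aab.
No string of length < 3 is accepted (BFS exhausts all shorter strings without reaching an accepting state), and aab is the lexicographically least accepting string of length 3.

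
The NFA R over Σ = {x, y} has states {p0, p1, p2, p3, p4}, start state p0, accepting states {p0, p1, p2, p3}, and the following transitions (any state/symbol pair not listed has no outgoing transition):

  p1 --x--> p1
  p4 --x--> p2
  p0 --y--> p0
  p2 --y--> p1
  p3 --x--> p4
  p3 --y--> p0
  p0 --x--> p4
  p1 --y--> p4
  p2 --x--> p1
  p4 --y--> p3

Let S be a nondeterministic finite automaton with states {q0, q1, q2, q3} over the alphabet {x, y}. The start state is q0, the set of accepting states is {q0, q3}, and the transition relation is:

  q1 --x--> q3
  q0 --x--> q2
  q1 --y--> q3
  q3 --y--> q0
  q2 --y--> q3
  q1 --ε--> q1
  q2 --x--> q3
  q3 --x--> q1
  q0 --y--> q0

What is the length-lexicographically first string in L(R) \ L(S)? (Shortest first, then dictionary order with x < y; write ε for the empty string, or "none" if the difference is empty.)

xxx

The string xxx is accepted by R but not by S.
No shorter string lies in the difference, and xxx is the lexicographically first length-3 string in L(R) \ L(S).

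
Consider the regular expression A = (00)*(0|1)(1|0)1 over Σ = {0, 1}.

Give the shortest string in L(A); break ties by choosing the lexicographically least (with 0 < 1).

001

By inspection of the expression, no string of length less than 3 matches, and 001 is the lexicographically first match of length 3.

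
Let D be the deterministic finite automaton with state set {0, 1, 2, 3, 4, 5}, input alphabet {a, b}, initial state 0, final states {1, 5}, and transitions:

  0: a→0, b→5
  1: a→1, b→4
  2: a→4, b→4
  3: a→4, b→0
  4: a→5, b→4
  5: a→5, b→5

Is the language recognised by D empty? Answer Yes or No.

No

The string b is accepted: the run 0 → 5 ends in the accepting state 5.
Since at least one string is accepted, L(D) is not empty.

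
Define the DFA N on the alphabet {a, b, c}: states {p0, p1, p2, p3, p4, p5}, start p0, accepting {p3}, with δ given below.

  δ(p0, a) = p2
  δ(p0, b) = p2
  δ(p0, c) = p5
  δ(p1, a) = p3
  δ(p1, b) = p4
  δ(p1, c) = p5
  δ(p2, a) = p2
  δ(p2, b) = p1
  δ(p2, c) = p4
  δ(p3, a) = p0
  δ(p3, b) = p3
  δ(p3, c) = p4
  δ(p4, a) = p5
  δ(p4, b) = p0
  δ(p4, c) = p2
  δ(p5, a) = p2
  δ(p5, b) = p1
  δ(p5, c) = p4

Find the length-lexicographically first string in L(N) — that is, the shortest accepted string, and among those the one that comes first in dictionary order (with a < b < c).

aba

A breadth-first search from p0 reaches an accepting state first via the path p0 → p2 → p1 → p3 on input aba.
No string of length < 3 is accepted (BFS exhausts all shorter strings without reaching an accepting state), and aba is the lexicographically least accepting string of length 3.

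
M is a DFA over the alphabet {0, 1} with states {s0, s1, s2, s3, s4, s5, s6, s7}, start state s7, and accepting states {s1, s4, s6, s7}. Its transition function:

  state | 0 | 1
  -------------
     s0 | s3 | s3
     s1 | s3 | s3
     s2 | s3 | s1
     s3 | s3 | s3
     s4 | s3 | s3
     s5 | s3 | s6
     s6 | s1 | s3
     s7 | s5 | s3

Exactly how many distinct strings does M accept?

The useful subgraph on states {s1, s5, s6, s7} is acyclic, so L(M) is finite; the longest accepting path visits 4 useful states, giving maximum string length 3.
Counting accepting paths from s7 by length: 1 of length 0, 1 of length 2, 1 of length 3. Total 3.

3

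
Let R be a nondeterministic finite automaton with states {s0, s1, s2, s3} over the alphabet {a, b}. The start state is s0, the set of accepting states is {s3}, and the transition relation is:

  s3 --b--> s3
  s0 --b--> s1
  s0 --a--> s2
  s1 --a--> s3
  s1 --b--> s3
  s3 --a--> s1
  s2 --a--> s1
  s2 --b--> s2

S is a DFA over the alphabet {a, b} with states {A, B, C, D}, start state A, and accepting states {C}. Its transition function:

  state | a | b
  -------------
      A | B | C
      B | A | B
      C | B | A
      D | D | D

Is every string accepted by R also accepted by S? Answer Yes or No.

No

The string ba is in L(R) but not in L(S).
So L(R) ⊄ L(S).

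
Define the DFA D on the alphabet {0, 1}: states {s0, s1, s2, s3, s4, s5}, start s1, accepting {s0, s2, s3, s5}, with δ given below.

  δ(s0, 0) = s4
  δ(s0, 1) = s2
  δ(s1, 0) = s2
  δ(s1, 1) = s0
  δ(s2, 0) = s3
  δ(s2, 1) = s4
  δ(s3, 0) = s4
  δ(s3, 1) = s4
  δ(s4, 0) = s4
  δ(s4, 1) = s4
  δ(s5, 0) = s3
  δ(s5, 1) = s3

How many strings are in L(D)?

The useful subgraph on states {s0, s1, s2, s3} is acyclic, so L(D) is finite; the longest accepting path visits 4 useful states, giving maximum string length 3.
Counting accepting paths from s1 by length: 2 of length 1, 2 of length 2, 1 of length 3. Total 5.

5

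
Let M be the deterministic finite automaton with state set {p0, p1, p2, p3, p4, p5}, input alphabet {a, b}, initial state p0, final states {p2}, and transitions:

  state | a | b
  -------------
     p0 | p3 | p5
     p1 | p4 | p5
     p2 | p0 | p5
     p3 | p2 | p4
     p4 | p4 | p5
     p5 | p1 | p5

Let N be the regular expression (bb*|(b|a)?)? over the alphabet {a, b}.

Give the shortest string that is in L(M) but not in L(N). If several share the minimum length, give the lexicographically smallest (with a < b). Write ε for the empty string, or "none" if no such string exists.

The string aa is accepted by M but not by N.
No shorter string lies in the difference, and aa is the lexicographically first length-2 string in L(M) \ L(N).

aa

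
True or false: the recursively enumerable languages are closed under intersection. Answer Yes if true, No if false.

Yes

Run the recogniser for L₁; if it accepts, run the recogniser for L₂ and accept if that accepts too. If either runs forever the input is never accepted, which is all a recogniser needs.
So the recursively enumerable languages are closed under intersection.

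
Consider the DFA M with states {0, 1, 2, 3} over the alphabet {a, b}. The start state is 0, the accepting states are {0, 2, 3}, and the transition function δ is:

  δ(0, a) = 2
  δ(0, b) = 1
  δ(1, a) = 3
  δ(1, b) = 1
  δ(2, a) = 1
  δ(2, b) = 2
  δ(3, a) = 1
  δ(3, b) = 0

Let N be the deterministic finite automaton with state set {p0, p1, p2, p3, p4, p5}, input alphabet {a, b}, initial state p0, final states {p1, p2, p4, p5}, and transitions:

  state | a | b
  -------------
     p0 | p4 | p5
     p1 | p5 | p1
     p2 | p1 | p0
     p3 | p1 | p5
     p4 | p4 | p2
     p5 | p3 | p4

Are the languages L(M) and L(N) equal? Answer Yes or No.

No

The empty string ε is accepted by M but rejected by N.
So L(M) ≠ L(N).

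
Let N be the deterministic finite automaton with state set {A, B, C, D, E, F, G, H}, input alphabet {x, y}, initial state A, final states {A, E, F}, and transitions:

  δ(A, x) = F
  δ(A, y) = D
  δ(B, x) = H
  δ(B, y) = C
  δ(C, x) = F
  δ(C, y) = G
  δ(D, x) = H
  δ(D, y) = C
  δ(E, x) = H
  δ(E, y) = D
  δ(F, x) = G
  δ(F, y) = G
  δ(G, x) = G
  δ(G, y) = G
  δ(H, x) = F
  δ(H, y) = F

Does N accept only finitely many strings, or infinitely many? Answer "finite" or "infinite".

finite

The useful states (reachable from A and able to reach an accepting state) are {A, C, D, F, H}.
Restricted to these states the transition graph has no cycle, so every accepting path has bounded length and L is finite.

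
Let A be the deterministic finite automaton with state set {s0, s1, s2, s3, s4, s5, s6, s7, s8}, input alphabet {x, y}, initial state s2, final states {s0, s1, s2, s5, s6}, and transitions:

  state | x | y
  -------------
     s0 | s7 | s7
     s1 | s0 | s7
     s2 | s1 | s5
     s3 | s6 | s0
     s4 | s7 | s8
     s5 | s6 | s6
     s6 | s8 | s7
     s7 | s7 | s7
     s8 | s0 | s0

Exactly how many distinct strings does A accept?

The useful subgraph on states {s0, s1, s2, s5, s6, s8} is acyclic, so L(A) is finite; the longest accepting path visits 5 useful states, giving maximum string length 4.
Counting accepting paths from s2 by length: 1 of length 0, 2 of length 1, 3 of length 2, 4 of length 4. Total 10.

10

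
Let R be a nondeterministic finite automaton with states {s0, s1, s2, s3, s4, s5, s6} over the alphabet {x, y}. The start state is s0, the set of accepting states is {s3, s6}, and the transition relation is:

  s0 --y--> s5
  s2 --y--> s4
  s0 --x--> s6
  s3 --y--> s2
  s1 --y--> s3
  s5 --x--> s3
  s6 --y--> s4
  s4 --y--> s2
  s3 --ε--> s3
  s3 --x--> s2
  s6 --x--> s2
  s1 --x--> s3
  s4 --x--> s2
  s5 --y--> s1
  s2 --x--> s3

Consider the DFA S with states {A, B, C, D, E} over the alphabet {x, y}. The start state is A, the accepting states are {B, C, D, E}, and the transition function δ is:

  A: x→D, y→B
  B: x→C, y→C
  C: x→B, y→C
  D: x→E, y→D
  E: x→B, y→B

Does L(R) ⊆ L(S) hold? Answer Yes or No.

Yes

Exploring the product automaton R × S from the start pair (s0, A), following both machines on each input symbol, reaches 14 state pairs: (s0, A), (s6, D), (s5, B), (s2, E), (s4, D), (s3, C), (s1, C), (s3, B), (s4, B), (s2, D), (s2, B), (s2, C), (s3, E), (s4, C).
R accepts in {s3, s6} and S accepts in {B, C, D, E}. The reachable pairs whose R-component is accepting are (s6, D), (s3, C), (s3, B), (s3, E); in each of them the S-component is accepting too, so the product for L(R) \ L(S) (R-component accepting, S-component rejecting) has no reachable accepting pair and the difference is empty.
Hence every string in L(R) is also in L(S).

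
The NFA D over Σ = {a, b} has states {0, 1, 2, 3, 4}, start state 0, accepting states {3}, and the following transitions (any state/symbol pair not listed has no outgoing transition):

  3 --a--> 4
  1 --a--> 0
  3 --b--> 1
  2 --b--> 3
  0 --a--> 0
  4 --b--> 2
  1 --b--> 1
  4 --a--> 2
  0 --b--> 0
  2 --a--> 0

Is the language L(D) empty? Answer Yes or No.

The states reachable from the start state are {0}.
None of the accepting states {3} is reachable, so no string is accepted and L(D) = ∅.

Yes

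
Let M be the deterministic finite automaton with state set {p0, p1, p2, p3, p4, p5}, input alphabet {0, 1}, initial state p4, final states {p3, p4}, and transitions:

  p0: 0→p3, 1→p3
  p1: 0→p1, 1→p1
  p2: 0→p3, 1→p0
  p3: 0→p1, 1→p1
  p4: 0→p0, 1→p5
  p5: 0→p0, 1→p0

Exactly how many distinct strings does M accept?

7

The useful subgraph on states {p0, p3, p4, p5} is acyclic, so L(M) is finite; the longest accepting path visits 4 useful states, giving maximum string length 3.
Counting accepting paths from p4 by length: 1 of length 0, 2 of length 2, 4 of length 3. Total 7.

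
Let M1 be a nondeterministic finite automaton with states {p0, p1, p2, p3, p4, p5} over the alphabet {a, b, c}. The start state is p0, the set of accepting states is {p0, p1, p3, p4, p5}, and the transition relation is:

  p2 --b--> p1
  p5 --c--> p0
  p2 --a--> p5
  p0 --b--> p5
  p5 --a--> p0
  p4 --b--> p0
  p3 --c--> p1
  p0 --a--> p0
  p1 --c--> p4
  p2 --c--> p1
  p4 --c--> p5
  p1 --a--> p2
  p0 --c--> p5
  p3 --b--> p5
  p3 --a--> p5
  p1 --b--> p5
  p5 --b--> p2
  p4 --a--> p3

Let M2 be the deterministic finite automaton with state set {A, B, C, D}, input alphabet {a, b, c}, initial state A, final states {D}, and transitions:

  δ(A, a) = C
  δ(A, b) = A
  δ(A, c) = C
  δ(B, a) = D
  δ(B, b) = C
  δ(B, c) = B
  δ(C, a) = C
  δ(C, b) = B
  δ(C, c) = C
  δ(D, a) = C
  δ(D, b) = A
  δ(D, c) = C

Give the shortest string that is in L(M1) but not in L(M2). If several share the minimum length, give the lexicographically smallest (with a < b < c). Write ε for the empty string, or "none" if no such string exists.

The empty string ε is accepted by M1 but not by M2.
Since ε is the unique shortest string, it is the required witness.

ε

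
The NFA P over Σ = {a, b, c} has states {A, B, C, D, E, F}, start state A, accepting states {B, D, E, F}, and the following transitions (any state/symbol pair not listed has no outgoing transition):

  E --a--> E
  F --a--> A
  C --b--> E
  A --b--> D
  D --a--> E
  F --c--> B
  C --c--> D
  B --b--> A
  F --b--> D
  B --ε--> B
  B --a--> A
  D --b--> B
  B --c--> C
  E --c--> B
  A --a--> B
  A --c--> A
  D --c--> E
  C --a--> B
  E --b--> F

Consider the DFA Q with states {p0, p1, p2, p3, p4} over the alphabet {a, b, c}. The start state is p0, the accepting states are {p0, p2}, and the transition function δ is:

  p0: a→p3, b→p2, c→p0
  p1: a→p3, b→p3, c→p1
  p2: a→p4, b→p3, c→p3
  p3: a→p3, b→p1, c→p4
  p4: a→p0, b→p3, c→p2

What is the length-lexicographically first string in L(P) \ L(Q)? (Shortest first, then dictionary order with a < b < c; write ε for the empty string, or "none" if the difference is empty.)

a

The string a is accepted by P but not by Q.
No shorter string lies in the difference, and a is the lexicographically first length-1 string in L(P) \ L(Q).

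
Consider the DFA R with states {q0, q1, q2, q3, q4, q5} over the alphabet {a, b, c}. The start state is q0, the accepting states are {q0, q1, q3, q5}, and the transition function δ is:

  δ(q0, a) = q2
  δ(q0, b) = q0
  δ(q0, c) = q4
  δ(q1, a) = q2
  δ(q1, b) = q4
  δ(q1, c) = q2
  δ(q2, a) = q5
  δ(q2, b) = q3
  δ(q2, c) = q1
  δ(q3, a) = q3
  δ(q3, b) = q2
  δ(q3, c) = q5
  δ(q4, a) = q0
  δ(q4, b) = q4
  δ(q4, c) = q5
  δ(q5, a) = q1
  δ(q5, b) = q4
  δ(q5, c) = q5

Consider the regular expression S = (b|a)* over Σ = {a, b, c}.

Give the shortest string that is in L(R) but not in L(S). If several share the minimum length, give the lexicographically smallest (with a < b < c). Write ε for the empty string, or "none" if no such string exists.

ac

The string ac is accepted by R but not by S.
No shorter string lies in the difference, and ac is the lexicographically first length-2 string in L(R) \ L(S).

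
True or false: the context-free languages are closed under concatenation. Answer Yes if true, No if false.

Take grammars for L₁ and L₂ with disjoint nonterminals and start symbols S₁, S₂; adding a new start symbol with S → S₁S₂ gives a context-free grammar for L₁L₂.
So the context-free languages are closed under concatenation.

Yes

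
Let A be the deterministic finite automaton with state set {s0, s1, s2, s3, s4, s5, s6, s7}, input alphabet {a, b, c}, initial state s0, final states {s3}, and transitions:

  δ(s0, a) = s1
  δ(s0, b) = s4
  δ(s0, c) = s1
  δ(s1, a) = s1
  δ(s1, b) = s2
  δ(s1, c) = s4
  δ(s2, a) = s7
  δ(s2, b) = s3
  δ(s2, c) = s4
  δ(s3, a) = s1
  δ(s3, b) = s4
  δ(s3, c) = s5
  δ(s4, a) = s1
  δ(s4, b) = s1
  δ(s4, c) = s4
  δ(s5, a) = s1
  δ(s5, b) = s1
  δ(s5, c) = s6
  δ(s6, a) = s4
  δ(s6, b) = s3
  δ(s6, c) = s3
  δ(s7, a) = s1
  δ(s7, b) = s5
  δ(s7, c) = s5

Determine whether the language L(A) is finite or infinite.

State s1 is reachable from the start and can reach an accepting state, and it lies on the cycle s1 → s1.
Traversing that cycle any number of times yields accepted strings of unbounded length, so the language is infinite.

infinite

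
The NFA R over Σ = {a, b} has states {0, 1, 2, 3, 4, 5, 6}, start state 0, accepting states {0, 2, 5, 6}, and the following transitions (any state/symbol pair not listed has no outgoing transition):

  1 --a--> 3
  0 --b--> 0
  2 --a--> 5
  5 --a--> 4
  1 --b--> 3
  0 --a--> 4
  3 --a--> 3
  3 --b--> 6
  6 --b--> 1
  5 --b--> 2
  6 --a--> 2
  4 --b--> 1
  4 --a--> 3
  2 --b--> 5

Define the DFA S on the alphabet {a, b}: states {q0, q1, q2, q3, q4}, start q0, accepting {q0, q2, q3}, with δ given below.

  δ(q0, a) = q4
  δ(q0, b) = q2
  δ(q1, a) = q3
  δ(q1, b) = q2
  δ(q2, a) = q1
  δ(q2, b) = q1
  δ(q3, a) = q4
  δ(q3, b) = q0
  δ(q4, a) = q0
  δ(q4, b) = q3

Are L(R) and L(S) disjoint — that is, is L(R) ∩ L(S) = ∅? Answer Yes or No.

No

The empty string ε is accepted by both R and S.
Hence L(R) ∩ L(S) ≠ ∅.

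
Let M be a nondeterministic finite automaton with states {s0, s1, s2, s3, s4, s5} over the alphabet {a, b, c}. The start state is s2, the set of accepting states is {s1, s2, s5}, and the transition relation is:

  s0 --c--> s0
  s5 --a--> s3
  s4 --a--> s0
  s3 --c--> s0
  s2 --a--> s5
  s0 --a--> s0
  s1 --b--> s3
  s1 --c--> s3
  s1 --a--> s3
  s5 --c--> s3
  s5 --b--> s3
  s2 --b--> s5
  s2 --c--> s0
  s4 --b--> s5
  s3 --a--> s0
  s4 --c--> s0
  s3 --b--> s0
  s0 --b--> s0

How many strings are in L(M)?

3

The useful subgraph on states {s2, s5} is acyclic, so L(M) is finite; the longest accepting path visits 2 useful states, giving maximum string length 1.
Counting accepting paths from s2 by length: 1 of length 0, 2 of length 1. Total 3.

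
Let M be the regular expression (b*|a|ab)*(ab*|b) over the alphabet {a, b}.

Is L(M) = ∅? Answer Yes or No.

No

The string a matches the expression, so it belongs to L(M).
Since L(M) contains at least one string, it is not empty.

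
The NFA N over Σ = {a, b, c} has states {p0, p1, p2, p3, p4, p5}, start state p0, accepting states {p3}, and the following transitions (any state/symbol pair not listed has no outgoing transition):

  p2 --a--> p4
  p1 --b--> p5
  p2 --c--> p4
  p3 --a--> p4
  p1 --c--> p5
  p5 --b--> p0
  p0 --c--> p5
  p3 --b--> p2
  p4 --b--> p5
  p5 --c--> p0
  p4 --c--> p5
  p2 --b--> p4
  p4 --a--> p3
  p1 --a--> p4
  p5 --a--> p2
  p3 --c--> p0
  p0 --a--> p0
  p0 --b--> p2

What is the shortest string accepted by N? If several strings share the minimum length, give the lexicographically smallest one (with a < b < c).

A breadth-first search from p0 reaches an accepting state first via the path p0 → p2 → p4 → p3 on input baa.
No string of length < 3 is accepted (BFS exhausts all shorter strings without reaching an accepting state), and baa is the lexicographically least accepting string of length 3.

baa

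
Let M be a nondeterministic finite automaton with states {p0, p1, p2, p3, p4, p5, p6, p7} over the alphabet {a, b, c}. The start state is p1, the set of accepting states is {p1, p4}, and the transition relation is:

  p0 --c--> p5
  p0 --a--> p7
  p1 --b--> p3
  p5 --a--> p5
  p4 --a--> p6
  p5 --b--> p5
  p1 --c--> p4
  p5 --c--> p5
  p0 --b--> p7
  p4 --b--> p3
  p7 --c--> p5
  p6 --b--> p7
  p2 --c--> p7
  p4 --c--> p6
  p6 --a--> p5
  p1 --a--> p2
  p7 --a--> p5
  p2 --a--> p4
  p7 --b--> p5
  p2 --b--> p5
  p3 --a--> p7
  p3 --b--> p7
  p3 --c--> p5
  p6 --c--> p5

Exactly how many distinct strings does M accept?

The useful subgraph on states {p1, p2, p4} is acyclic, so L(M) is finite; the longest accepting path visits 3 useful states, giving maximum string length 2.
Counting accepting paths from p1 by length: 1 of length 0, 1 of length 1, 1 of length 2. Total 3.

3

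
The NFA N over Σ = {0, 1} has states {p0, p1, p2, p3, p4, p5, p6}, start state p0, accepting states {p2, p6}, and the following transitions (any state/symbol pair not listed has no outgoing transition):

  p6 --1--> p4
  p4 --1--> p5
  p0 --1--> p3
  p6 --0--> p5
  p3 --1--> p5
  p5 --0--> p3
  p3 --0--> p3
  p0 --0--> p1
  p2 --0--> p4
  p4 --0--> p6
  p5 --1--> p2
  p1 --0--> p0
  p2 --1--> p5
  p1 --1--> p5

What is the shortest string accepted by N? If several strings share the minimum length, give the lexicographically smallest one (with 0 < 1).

011

A breadth-first search from p0 reaches an accepting state first via the path p0 → p1 → p5 → p2 on input 011.
No string of length < 3 is accepted (BFS exhausts all shorter strings without reaching an accepting state), and 011 is the lexicographically least accepting string of length 3.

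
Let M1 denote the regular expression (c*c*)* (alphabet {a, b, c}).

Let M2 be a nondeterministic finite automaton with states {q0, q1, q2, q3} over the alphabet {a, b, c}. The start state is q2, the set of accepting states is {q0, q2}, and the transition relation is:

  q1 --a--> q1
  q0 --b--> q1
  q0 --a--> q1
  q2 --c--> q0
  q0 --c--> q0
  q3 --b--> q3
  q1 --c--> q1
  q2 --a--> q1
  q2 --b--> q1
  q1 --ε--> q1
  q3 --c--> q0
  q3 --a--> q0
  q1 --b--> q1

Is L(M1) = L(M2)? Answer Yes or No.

Converting the expression M1 to a DFA (subset construction, then merging equivalent states) gives the minimal DFA with states {r0, r1}, start state r0, accepting states {r0} and transitions r0: a→r1, b→r1, c→r0; r1: a→r1, b→r1, c→r1.
Exploring the product automaton M1 × M2 from the start pair (r0, q2), following both machines on each input symbol, reaches 3 state pairs: (r0, q2), (r1, q1), (r0, q0).
M1 accepts in {r0} and M2 accepts in {q0, q2}. In every reachable pair the two components are either both accepting — (r0, q2), (r0, q0) — or both non-accepting, so no string is accepted by exactly one of the machines: L(M1) \ L(M2) and L(M2) \ L(M1) are both empty.
Hence every string is accepted by M1 iff it is accepted by M2, and the two languages coincide.

Yes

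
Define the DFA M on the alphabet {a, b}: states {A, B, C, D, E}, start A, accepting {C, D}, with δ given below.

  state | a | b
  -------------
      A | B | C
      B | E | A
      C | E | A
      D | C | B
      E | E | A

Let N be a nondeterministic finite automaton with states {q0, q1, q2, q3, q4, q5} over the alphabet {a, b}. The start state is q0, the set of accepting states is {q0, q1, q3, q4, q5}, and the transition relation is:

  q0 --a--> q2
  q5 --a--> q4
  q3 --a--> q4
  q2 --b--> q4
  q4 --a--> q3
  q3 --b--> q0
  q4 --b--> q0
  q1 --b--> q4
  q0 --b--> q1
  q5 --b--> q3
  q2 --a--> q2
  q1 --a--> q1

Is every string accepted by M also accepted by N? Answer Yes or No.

Yes

Exploring the product automaton M × N from the start pair (A, q0), following both machines on each input symbol, reaches 13 state pairs: (A, q0), (B, q2), (C, q1), (E, q2), (A, q4), (E, q1), (B, q3), (C, q0), (E, q4), (A, q1), (E, q3), (B, q1), (C, q4).
M accepts in {C, D} and N accepts in {q0, q1, q3, q4, q5}. The reachable pairs whose M-component is accepting are (C, q1), (C, q0), (C, q4); in each of them the N-component is accepting too, so the product for L(M) \ L(N) (M-component accepting, N-component rejecting) has no reachable accepting pair and the difference is empty.
Hence every string in L(M) is also in L(N).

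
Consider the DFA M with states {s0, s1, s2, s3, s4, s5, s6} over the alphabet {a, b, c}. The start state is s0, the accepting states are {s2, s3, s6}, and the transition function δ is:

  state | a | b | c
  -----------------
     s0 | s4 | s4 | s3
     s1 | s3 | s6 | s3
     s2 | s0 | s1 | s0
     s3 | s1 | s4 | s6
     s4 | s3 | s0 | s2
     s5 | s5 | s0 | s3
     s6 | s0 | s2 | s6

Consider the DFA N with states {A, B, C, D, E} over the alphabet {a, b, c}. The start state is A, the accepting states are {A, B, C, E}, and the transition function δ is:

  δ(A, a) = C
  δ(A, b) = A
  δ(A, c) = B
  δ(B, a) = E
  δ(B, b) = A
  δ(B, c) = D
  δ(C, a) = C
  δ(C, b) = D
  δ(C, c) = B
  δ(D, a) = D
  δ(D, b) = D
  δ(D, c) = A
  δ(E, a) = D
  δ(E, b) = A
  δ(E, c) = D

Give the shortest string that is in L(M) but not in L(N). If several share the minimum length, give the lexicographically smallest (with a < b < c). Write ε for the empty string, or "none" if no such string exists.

cc

The string cc is accepted by M but not by N.
No shorter string lies in the difference, and cc is the lexicographically first length-2 string in L(M) \ L(N).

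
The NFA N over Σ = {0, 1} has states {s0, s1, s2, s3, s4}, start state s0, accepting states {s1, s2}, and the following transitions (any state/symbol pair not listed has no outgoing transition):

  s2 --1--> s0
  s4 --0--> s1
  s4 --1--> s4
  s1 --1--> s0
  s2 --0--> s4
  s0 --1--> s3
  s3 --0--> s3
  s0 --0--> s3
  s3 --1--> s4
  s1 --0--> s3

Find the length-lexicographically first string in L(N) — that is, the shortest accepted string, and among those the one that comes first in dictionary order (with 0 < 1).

A breadth-first search from s0 reaches an accepting state first via the path s0 → s3 → s4 → s1 on input 010.
No string of length < 3 is accepted (BFS exhausts all shorter strings without reaching an accepting state), and 010 is the lexicographically least accepting string of length 3.

010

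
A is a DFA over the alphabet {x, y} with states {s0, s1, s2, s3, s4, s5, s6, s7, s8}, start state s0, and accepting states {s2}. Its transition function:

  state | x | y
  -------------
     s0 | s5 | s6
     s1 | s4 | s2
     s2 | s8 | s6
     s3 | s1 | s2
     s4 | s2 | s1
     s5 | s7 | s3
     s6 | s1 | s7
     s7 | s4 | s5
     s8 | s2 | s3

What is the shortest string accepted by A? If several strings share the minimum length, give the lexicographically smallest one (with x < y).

xyy

A breadth-first search from s0 reaches an accepting state first via the path s0 → s5 → s3 → s2 on input xyy.
No string of length < 3 is accepted (BFS exhausts all shorter strings without reaching an accepting state), and xyy is the lexicographically least accepting string of length 3.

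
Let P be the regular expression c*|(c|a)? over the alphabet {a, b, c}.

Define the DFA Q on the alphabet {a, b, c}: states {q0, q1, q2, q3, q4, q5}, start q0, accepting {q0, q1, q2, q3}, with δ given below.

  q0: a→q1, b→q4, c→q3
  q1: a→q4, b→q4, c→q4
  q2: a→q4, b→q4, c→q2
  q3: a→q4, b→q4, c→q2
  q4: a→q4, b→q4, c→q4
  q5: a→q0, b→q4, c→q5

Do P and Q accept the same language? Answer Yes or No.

Converting the expression P to a DFA (subset construction, then merging equivalent states) gives the minimal DFA with states {p0, p1, p2, p3}, start state p0, accepting states {p0, p1, p3} and transitions p0: a→p1, b→p2, c→p3; p1: a→p2, b→p2, c→p2; p2: a→p2, b→p2, c→p2; p3: a→p2, b→p2, c→p3.
Exploring the product automaton P × Q from the start pair (p0, q0), following both machines on each input symbol, reaches 5 state pairs: (p0, q0), (p1, q1), (p2, q4), (p3, q3), (p3, q2).
P accepts in {p0, p1, p3} and Q accepts in {q0, q1, q2, q3}. In every reachable pair the two components are either both accepting — (p0, q0), (p1, q1), (p3, q3), (p3, q2) — or both non-accepting, so no string is accepted by exactly one of the machines: L(P) \ L(Q) and L(Q) \ L(P) are both empty.
Hence every string is accepted by P iff it is accepted by Q, and the two languages coincide.

Yes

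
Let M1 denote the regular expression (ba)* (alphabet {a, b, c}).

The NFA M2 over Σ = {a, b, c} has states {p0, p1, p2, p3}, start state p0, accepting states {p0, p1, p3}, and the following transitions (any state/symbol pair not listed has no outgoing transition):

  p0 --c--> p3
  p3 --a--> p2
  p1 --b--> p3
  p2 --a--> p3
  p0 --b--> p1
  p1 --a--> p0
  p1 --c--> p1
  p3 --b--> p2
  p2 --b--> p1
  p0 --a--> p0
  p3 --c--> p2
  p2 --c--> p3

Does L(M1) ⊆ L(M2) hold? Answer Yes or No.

Yes

Converting the expression M1 to a DFA (subset construction, then merging equivalent states) gives the minimal DFA with states {r0, r1, r2}, start state r0, accepting states {r0} and transitions r0: a→r1, b→r2, c→r1; r1: a→r1, b→r1, c→r1; r2: a→r0, b→r1, c→r1.
Exploring the product automaton M1 × M2 from the start pair (r0, p0), following both machines on each input symbol, reaches 6 state pairs: (r0, p0), (r1, p0), (r2, p1), (r1, p3), (r1, p1), (r1, p2).
M1 accepts in {r0} and M2 accepts in {p0, p1, p3}. The reachable pairs whose M1-component is accepting are (r0, p0); in each of them the M2-component is accepting too, so the product for L(M1) \ L(M2) (M1-component accepting, M2-component rejecting) has no reachable accepting pair and the difference is empty.
Hence every string in L(M1) is also in L(M2).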